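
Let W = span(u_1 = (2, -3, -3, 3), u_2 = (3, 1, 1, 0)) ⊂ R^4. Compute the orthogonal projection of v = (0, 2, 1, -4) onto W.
proj_W(v) = (-183/341, 786/341, 786/341, -63/31)

Set up U = [u_1 | ... | u_2] ∈ R^(4×2). The projector onto W = col(U) is P = U (U^T U)^(-1) U^T.
Compute U^T U =
  [31, 0]
  [0, 11],
and U^T v = (-21, 3).
Solve U^T U · c = U^T v for the coefficients: c = (-21/31, 3/11). The projection is proj_W(v) = U c.
Check: (v - proj_W(v)) · u_1 = 0  (should be 0).
Check: (v - proj_W(v)) · u_2 = 0  (should be 0).
Result: proj_W(v) = (-183/341, 786/341, 786/341, -63/31).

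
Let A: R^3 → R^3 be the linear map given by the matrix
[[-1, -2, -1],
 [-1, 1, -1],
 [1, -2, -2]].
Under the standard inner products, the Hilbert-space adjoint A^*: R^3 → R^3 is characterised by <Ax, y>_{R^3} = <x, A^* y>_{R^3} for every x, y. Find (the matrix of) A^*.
A^* = A^T =
[[-1, -1, 1],
 [-2, 1, -2],
 [-1, -1, -2]]

For real matrices with standard dot products, the defining identity <Ax, y> = <x, A^* y> gives (Ax)^T y = x^T (A^*) y, i.e. x^T A^T y = x^T (A^*) y. Since this holds for all x, y, we must have A^* = A^T. Therefore
A^* =
[[-1, -1, 1],
 [-2, 1, -2],
 [-1, -1, -2]].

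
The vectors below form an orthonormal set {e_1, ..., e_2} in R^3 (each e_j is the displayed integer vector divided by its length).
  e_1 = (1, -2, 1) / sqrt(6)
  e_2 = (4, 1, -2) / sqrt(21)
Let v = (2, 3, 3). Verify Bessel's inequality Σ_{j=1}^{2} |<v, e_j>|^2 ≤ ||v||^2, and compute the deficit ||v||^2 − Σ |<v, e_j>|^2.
Σ |<v, e_j>|^2 = 19/14; ||v||^2 = 22; deficit = 289/14

Write each e_j = u_j / sqrt(<u_j, u_j>) where u_j is the displayed integer vector. Then <v, e_j> = <v, u_j> / sqrt(<u_j, u_j>), so |<v, e_j>|^2 = <v, u_j>^2 / <u_j, u_j>.
Coefficients: <v, e_1> = -1/sqrt(6), <v, e_2> = 5/sqrt(21).
Square and sum: Σ |<v, e_j>|^2 = 19/14.
Compute ||v||^2 = v·v = 22.
Deficit = 22 − 19/14 = 289/14 ≥ 0, confirming Bessel's inequality. (The deficit equals ||v − Σ <v,e_j> e_j||^2, the squared distance from v to span{e_j}.)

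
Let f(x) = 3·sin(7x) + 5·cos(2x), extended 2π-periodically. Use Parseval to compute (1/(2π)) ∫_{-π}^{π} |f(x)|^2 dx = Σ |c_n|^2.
Σ |c_n|^2 = 17

Expand |f|^2 and use orthogonality of {sin(nx), cos(mx)} on [-π, π]:
  ∫_{-π}^{π} sin(nx)^2 dx = π, ∫ cos(mx)^2 dx = π, and cross terms integrate to 0.
So ∫_{-π}^{π} f(x)^2 dx = 3^2 · π + 5^2 · π = (9 + 25)π.
Divide by 2π: (9 + 25)/2 = 17.
By Parseval, this equals Σ |c_n|^2.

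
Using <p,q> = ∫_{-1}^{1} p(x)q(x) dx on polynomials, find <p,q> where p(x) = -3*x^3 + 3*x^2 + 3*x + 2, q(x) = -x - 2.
<p,q> = -64/5

Expand the product: p(x)·q(x) = 3*x^4 + 3*x^3 - 9*x^2 - 8*x - 4.
∫_{-1}^{1} of each monomial x^k gives [2/(k+1) if k even, 0 if k odd]. Integrating term-by-term (or equivalently evaluating the antiderivative F(x) = 3*x^5/5 + 3*x^4/4 - 3*x^3 - 4*x^2 - 4*x at the endpoints):
  F(1) − F(−1) = -193/20 − (63/20) = -64/5.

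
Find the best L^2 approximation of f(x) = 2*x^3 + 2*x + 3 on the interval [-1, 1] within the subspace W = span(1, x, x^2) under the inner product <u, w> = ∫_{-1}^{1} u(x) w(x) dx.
g(x) = 16*x/5 + 3

The best approximation g ∈ W is the orthogonal projection of f onto W. Writing g = a_0 + a_1 x + a_2 x^2, the coefficients solve the normal equations G · a = b where
  G_{ij} = <φ_i, φ_j> and b_i = <f, φ_i>, with φ_0 = 1, φ_1 = x, φ_2 = x^2.
G =
  [2, 0, 2/3]
  [0, 2/3, 0]
  [2/3, 0, 2/5],
b = (6, 32/15, 2).
Solving gives a_0 = 3, a_1 = 16/5, a_2 = 0, so
  g(x) = 16*x/5 + 3.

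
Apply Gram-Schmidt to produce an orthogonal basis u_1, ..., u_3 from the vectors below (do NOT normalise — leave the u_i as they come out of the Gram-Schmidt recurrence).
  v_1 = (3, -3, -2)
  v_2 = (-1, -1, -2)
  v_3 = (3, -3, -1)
Orthogonal basis:
  u_1 = (3, -3, -2)
  u_2 = (-17/11, -5/11, -18/11)
  u_3 = (-6/29, -12/29, 9/29)

Apply the Gram-Schmidt recurrence
  u_1 = v_1
  u_i = v_i − Σ_{j<i} ((v_i · u_j) / (u_j · u_j)) · u_j.

Step by step this gives:
  u_1 = (3, -3, -2)
  u_2 = (-17/11, -5/11, -18/11)
  u_3 = (-6/29, -12/29, 9/29)

Orthogonality check:
  u_2 · u_1 = 0 (should be 0)
  u_3 · u_1 = 0 (should be 0)
  u_3 · u_2 = 0 (should be 0)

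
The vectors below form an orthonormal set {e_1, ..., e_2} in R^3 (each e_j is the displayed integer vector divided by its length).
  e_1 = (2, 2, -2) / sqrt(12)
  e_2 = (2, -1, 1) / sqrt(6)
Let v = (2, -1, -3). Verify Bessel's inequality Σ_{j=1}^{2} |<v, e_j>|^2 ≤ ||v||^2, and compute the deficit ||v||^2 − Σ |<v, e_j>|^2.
Σ |<v, e_j>|^2 = 6; ||v||^2 = 14; deficit = 8

Write each e_j = u_j / sqrt(<u_j, u_j>) where u_j is the displayed integer vector. Then <v, e_j> = <v, u_j> / sqrt(<u_j, u_j>), so |<v, e_j>|^2 = <v, u_j>^2 / <u_j, u_j>.
Coefficients: <v, e_1> = 8/sqrt(12), <v, e_2> = 2/sqrt(6).
Square and sum: Σ |<v, e_j>|^2 = 6.
Compute ||v||^2 = v·v = 14.
Deficit = 14 − 6 = 8 ≥ 0, confirming Bessel's inequality. (The deficit equals ||v − Σ <v,e_j> e_j||^2, the squared distance from v to span{e_j}.)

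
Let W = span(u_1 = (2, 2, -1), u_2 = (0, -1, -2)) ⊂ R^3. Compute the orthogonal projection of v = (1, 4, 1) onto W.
proj_W(v) = (2, 16/5, 7/5)

Set up U = [u_1 | ... | u_2] ∈ R^(3×2). The projector onto W = col(U) is P = U (U^T U)^(-1) U^T.
Compute U^T U =
  [9, 0]
  [0, 5],
and U^T v = (9, -6).
Solve U^T U · c = U^T v for the coefficients: c = (1, -6/5). The projection is proj_W(v) = U c.
Check: (v - proj_W(v)) · u_1 = 0  (should be 0).
Check: (v - proj_W(v)) · u_2 = 0  (should be 0).
Result: proj_W(v) = (2, 16/5, 7/5).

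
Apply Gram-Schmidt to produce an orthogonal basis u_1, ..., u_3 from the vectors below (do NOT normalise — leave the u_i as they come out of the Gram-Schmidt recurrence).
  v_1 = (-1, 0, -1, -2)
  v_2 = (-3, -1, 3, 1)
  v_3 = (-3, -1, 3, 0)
Orthogonal basis:
  u_1 = (-1, 0, -1, -2)
  u_2 = (-10/3, -1, 8/3, 1/3)
  u_3 = (8/29, -1/58, 11/29, -19/58)

Apply the Gram-Schmidt recurrence
  u_1 = v_1
  u_i = v_i − Σ_{j<i} ((v_i · u_j) / (u_j · u_j)) · u_j.

Step by step this gives:
  u_1 = (-1, 0, -1, -2)
  u_2 = (-10/3, -1, 8/3, 1/3)
  u_3 = (8/29, -1/58, 11/29, -19/58)

Orthogonality check:
  u_2 · u_1 = 0 (should be 0)
  u_3 · u_1 = 0 (should be 0)
  u_3 · u_2 = 0 (should be 0)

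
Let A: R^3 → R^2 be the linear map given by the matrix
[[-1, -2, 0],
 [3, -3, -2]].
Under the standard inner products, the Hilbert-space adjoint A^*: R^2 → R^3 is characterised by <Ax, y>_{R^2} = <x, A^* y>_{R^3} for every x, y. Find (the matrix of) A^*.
A^* = A^T =
[[-1, 3],
 [-2, -3],
 [0, -2]]

For real matrices with standard dot products, the defining identity <Ax, y> = <x, A^* y> gives (Ax)^T y = x^T (A^*) y, i.e. x^T A^T y = x^T (A^*) y. Since this holds for all x, y, we must have A^* = A^T. Therefore
A^* =
[[-1, 3],
 [-2, -3],
 [0, -2]].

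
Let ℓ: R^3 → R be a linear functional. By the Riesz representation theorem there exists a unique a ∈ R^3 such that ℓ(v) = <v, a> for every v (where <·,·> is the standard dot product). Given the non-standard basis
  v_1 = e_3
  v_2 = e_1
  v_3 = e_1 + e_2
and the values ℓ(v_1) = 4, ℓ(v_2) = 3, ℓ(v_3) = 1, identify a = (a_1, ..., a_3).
a = (3, -2, 4)

Write a = (a_1, ..., a_3) in the standard basis. For each basis vector v_i, ℓ(v_i) = <v_i, a> is a linear equation in the a_j's. Collect the n equations into a matrix system V a = ℓ, where row i of V is v_i (expressed in the standard basis). Since V is invertible (lower-triangular with 1s on the diagonal, up to permutation), solve by back-substitution:
  V =
[[0, 0, 1],
 [1, 0, 0],
 [1, 1, 0]]
  V a = (4, 3, 1)
Solving gives a = (3, -2, 4).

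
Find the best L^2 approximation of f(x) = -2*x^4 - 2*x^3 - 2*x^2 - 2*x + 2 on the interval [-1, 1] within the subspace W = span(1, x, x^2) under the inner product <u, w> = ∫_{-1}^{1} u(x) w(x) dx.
g(x) = -26*x^2/7 - 16*x/5 + 76/35

The best approximation g ∈ W is the orthogonal projection of f onto W. Writing g = a_0 + a_1 x + a_2 x^2, the coefficients solve the normal equations G · a = b where
  G_{ij} = <φ_i, φ_j> and b_i = <f, φ_i>, with φ_0 = 1, φ_1 = x, φ_2 = x^2.
G =
  [2, 0, 2/3]
  [0, 2/3, 0]
  [2/3, 0, 2/5],
b = (28/15, -32/15, -4/105).
Solving gives a_0 = 76/35, a_1 = -16/5, a_2 = -26/7, so
  g(x) = -26*x^2/7 - 16*x/5 + 76/35.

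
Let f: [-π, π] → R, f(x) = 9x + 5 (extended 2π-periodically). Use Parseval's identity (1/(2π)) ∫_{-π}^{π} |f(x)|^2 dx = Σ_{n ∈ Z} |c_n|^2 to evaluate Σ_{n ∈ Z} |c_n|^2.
Σ |c_n|^2 = 27π^2 + 25

Expand and integrate term by term over [-π, π]:
  ∫ (9x)^2 dx = 81·(2π^3/3); ∫ 2·9·(5)·x dx = 0 (odd integrand); ∫ 5^2 dx = 25·2π.
So (1/(2π)) ∫_{-π}^{π} (9x + 5)^2 dx = 81π^2/3 + 25 = 27π^2 + 25.
Parseval ⇒ Σ |c_n|^2 = 27π^2 + 25.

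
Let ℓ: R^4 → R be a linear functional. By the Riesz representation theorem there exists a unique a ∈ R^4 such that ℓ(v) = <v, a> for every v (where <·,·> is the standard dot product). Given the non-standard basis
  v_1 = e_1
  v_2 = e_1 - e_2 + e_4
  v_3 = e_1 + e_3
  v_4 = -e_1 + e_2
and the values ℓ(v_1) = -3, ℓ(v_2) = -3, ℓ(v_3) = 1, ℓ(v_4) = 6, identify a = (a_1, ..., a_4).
a = (-3, 3, 4, 3)

Write a = (a_1, ..., a_4) in the standard basis. For each basis vector v_i, ℓ(v_i) = <v_i, a> is a linear equation in the a_j's. Collect the n equations into a matrix system V a = ℓ, where row i of V is v_i (expressed in the standard basis). Since V is invertible (lower-triangular with 1s on the diagonal, up to permutation), solve by back-substitution:
  V =
[[1, 0, 0, 0],
 [1, -1, 0, 1],
 [1, 0, 1, 0],
 [-1, 1, 0, 0]]
  V a = (-3, -3, 1, 6)
Solving gives a = (-3, 3, 4, 3).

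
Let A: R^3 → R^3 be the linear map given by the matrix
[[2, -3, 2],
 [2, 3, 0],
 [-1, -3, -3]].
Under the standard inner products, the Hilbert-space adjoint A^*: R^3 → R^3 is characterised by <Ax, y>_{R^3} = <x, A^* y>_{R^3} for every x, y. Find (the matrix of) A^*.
A^* = A^T =
[[2, 2, -1],
 [-3, 3, -3],
 [2, 0, -3]]

For real matrices with standard dot products, the defining identity <Ax, y> = <x, A^* y> gives (Ax)^T y = x^T (A^*) y, i.e. x^T A^T y = x^T (A^*) y. Since this holds for all x, y, we must have A^* = A^T. Therefore
A^* =
[[2, 2, -1],
 [-3, 3, -3],
 [2, 0, -3]].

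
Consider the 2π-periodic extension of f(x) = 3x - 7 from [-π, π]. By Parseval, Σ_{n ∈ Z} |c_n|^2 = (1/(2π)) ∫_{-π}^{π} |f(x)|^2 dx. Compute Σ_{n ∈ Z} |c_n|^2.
Σ |c_n|^2 = 3π^2 + 49

Expand and integrate term by term over [-π, π]:
  ∫ (3x)^2 dx = 9·(2π^3/3); ∫ 2·3·(-7)·x dx = 0 (odd integrand); ∫ (-7)^2 dx = 49·2π.
So (1/(2π)) ∫_{-π}^{π} (3x - 7)^2 dx = 9π^2/3 + 49 = 3π^2 + 49.
Parseval ⇒ Σ |c_n|^2 = 3π^2 + 49.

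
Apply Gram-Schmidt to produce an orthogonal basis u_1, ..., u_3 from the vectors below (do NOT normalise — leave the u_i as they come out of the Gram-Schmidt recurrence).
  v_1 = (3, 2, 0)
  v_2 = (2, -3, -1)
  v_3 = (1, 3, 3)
Orthogonal basis:
  u_1 = (3, 2, 0)
  u_2 = (2, -3, -1)
  u_3 = (32/91, -48/91, 16/7)

Apply the Gram-Schmidt recurrence
  u_1 = v_1
  u_i = v_i − Σ_{j<i} ((v_i · u_j) / (u_j · u_j)) · u_j.

Step by step this gives:
  u_1 = (3, 2, 0)
  u_2 = (2, -3, -1)
  u_3 = (32/91, -48/91, 16/7)

Orthogonality check:
  u_2 · u_1 = 0 (should be 0)
  u_3 · u_1 = 0 (should be 0)
  u_3 · u_2 = 0 (should be 0)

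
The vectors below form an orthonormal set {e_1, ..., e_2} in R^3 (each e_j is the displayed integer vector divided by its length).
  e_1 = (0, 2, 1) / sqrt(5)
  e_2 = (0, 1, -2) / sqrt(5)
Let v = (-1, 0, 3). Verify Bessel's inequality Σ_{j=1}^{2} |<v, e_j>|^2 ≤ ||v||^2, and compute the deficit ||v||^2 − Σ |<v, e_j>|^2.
Σ |<v, e_j>|^2 = 9; ||v||^2 = 10; deficit = 1

Write each e_j = u_j / sqrt(<u_j, u_j>) where u_j is the displayed integer vector. Then <v, e_j> = <v, u_j> / sqrt(<u_j, u_j>), so |<v, e_j>|^2 = <v, u_j>^2 / <u_j, u_j>.
Coefficients: <v, e_1> = 3/sqrt(5), <v, e_2> = -6/sqrt(5).
Square and sum: Σ |<v, e_j>|^2 = 9.
Compute ||v||^2 = v·v = 10.
Deficit = 10 − 9 = 1 ≥ 0, confirming Bessel's inequality. (The deficit equals ||v − Σ <v,e_j> e_j||^2, the squared distance from v to span{e_j}.)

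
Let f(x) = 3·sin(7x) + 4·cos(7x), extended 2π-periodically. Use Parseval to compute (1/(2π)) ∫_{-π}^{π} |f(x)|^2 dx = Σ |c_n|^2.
Σ |c_n|^2 = 25/2

Expand |f|^2 and use orthogonality of {sin(nx), cos(mx)} on [-π, π]:
  ∫_{-π}^{π} sin(nx)^2 dx = π, ∫ cos(mx)^2 dx = π, and cross terms integrate to 0.
So ∫_{-π}^{π} f(x)^2 dx = 3^2 · π + 4^2 · π = (9 + 16)π.
Divide by 2π: (9 + 16)/2 = 25/2.
By Parseval, this equals Σ |c_n|^2.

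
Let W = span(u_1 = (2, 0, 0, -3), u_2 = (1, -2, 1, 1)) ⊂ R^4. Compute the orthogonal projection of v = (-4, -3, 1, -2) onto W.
proj_W(v) = (-1/6, -11/45, 11/90, 5/9)

Set up U = [u_1 | ... | u_2] ∈ R^(4×2). The projector onto W = col(U) is P = U (U^T U)^(-1) U^T.
Compute U^T U =
  [13, -1]
  [-1, 7],
and U^T v = (-2, 1).
Solve U^T U · c = U^T v for the coefficients: c = (-13/90, 11/90). The projection is proj_W(v) = U c.
Check: (v - proj_W(v)) · u_1 = 0  (should be 0).
Check: (v - proj_W(v)) · u_2 = 0  (should be 0).
Result: proj_W(v) = (-1/6, -11/45, 11/90, 5/9).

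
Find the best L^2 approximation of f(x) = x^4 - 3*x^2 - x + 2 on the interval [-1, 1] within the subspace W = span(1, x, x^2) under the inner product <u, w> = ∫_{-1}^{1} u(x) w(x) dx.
g(x) = -15*x^2/7 - x + 67/35

The best approximation g ∈ W is the orthogonal projection of f onto W. Writing g = a_0 + a_1 x + a_2 x^2, the coefficients solve the normal equations G · a = b where
  G_{ij} = <φ_i, φ_j> and b_i = <f, φ_i>, with φ_0 = 1, φ_1 = x, φ_2 = x^2.
G =
  [2, 0, 2/3]
  [0, 2/3, 0]
  [2/3, 0, 2/5],
b = (12/5, -2/3, 44/105).
Solving gives a_0 = 67/35, a_1 = -1, a_2 = -15/7, so
  g(x) = -15*x^2/7 - x + 67/35.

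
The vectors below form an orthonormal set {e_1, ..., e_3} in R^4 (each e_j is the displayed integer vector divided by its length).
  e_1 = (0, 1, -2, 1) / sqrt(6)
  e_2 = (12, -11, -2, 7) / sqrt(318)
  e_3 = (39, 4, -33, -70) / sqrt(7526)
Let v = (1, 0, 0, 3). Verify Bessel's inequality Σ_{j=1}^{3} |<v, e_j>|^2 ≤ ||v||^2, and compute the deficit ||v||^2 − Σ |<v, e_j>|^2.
Σ |<v, e_j>|^2 = 1251/142; ||v||^2 = 10; deficit = 169/142

Write each e_j = u_j / sqrt(<u_j, u_j>) where u_j is the displayed integer vector. Then <v, e_j> = <v, u_j> / sqrt(<u_j, u_j>), so |<v, e_j>|^2 = <v, u_j>^2 / <u_j, u_j>.
Coefficients: <v, e_1> = 3/sqrt(6), <v, e_2> = 33/sqrt(318), <v, e_3> = -171/sqrt(7526).
Square and sum: Σ |<v, e_j>|^2 = 1251/142.
Compute ||v||^2 = v·v = 10.
Deficit = 10 − 1251/142 = 169/142 ≥ 0, confirming Bessel's inequality. (The deficit equals ||v − Σ <v,e_j> e_j||^2, the squared distance from v to span{e_j}.)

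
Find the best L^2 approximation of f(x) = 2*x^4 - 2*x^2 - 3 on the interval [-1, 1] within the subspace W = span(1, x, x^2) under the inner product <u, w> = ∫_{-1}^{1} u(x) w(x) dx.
g(x) = -2*x^2/7 - 111/35

The best approximation g ∈ W is the orthogonal projection of f onto W. Writing g = a_0 + a_1 x + a_2 x^2, the coefficients solve the normal equations G · a = b where
  G_{ij} = <φ_i, φ_j> and b_i = <f, φ_i>, with φ_0 = 1, φ_1 = x, φ_2 = x^2.
G =
  [2, 0, 2/3]
  [0, 2/3, 0]
  [2/3, 0, 2/5],
b = (-98/15, 0, -78/35).
Solving gives a_0 = -111/35, a_1 = 0, a_2 = -2/7, so
  g(x) = -2*x^2/7 - 111/35.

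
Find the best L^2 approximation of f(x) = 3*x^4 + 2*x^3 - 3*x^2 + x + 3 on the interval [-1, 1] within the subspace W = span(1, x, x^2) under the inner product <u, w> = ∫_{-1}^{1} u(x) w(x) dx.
g(x) = -3*x^2/7 + 11*x/5 + 96/35

The best approximation g ∈ W is the orthogonal projection of f onto W. Writing g = a_0 + a_1 x + a_2 x^2, the coefficients solve the normal equations G · a = b where
  G_{ij} = <φ_i, φ_j> and b_i = <f, φ_i>, with φ_0 = 1, φ_1 = x, φ_2 = x^2.
G =
  [2, 0, 2/3]
  [0, 2/3, 0]
  [2/3, 0, 2/5],
b = (26/5, 22/15, 58/35).
Solving gives a_0 = 96/35, a_1 = 11/5, a_2 = -3/7, so
  g(x) = -3*x^2/7 + 11*x/5 + 96/35.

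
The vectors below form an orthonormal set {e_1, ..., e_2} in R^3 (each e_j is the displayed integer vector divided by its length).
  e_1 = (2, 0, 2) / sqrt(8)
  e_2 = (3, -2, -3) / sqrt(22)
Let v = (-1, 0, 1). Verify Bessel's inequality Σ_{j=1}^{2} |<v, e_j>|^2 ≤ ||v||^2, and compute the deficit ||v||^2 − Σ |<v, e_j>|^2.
Σ |<v, e_j>|^2 = 18/11; ||v||^2 = 2; deficit = 4/11

Write each e_j = u_j / sqrt(<u_j, u_j>) where u_j is the displayed integer vector. Then <v, e_j> = <v, u_j> / sqrt(<u_j, u_j>), so |<v, e_j>|^2 = <v, u_j>^2 / <u_j, u_j>.
Coefficients: <v, e_1> = 0/sqrt(8), <v, e_2> = -6/sqrt(22).
Square and sum: Σ |<v, e_j>|^2 = 18/11.
Compute ||v||^2 = v·v = 2.
Deficit = 2 − 18/11 = 4/11 ≥ 0, confirming Bessel's inequality. (The deficit equals ||v − Σ <v,e_j> e_j||^2, the squared distance from v to span{e_j}.)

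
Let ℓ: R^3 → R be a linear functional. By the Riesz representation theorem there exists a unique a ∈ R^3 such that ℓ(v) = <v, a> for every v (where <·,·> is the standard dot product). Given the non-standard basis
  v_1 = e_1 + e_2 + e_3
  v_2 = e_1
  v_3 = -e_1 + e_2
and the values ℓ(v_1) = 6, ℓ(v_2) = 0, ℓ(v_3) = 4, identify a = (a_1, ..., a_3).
a = (0, 4, 2)

Write a = (a_1, ..., a_3) in the standard basis. For each basis vector v_i, ℓ(v_i) = <v_i, a> is a linear equation in the a_j's. Collect the n equations into a matrix system V a = ℓ, where row i of V is v_i (expressed in the standard basis). Since V is invertible (lower-triangular with 1s on the diagonal, up to permutation), solve by back-substitution:
  V =
[[1, 1, 1],
 [1, 0, 0],
 [-1, 1, 0]]
  V a = (6, 0, 4)
Solving gives a = (0, 4, 2).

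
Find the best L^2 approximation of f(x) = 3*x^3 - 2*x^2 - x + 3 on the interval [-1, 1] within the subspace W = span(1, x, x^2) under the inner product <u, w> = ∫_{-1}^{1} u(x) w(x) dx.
g(x) = -2*x^2 + 4*x/5 + 3

The best approximation g ∈ W is the orthogonal projection of f onto W. Writing g = a_0 + a_1 x + a_2 x^2, the coefficients solve the normal equations G · a = b where
  G_{ij} = <φ_i, φ_j> and b_i = <f, φ_i>, with φ_0 = 1, φ_1 = x, φ_2 = x^2.
G =
  [2, 0, 2/3]
  [0, 2/3, 0]
  [2/3, 0, 2/5],
b = (14/3, 8/15, 6/5).
Solving gives a_0 = 3, a_1 = 4/5, a_2 = -2, so
  g(x) = -2*x^2 + 4*x/5 + 3.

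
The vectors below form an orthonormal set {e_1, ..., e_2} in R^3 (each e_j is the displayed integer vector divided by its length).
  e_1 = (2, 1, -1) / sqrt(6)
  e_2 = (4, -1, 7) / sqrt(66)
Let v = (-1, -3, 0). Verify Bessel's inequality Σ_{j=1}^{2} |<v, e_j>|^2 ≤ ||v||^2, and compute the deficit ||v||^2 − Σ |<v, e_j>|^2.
Σ |<v, e_j>|^2 = 46/11; ||v||^2 = 10; deficit = 64/11

Write each e_j = u_j / sqrt(<u_j, u_j>) where u_j is the displayed integer vector. Then <v, e_j> = <v, u_j> / sqrt(<u_j, u_j>), so |<v, e_j>|^2 = <v, u_j>^2 / <u_j, u_j>.
Coefficients: <v, e_1> = -5/sqrt(6), <v, e_2> = -1/sqrt(66).
Square and sum: Σ |<v, e_j>|^2 = 46/11.
Compute ||v||^2 = v·v = 10.
Deficit = 10 − 46/11 = 64/11 ≥ 0, confirming Bessel's inequality. (The deficit equals ||v − Σ <v,e_j> e_j||^2, the squared distance from v to span{e_j}.)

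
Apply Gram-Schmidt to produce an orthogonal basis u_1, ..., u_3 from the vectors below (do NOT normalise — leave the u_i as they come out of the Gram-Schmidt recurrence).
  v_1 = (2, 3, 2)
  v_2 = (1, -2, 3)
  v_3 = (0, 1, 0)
Orthogonal basis:
  u_1 = (2, 3, 2)
  u_2 = (13/17, -40/17, 47/17)
  u_3 = (-2/9, 8/117, 14/117)

Apply the Gram-Schmidt recurrence
  u_1 = v_1
  u_i = v_i − Σ_{j<i} ((v_i · u_j) / (u_j · u_j)) · u_j.

Step by step this gives:
  u_1 = (2, 3, 2)
  u_2 = (13/17, -40/17, 47/17)
  u_3 = (-2/9, 8/117, 14/117)

Orthogonality check:
  u_2 · u_1 = 0 (should be 0)
  u_3 · u_1 = 0 (should be 0)
  u_3 · u_2 = 0 (should be 0)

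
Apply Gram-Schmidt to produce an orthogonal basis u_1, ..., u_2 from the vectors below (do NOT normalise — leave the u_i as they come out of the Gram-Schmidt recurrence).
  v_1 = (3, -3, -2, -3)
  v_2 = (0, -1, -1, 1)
Orthogonal basis:
  u_1 = (3, -3, -2, -3)
  u_2 = (-6/31, -25/31, -27/31, 37/31)

Apply the Gram-Schmidt recurrence
  u_1 = v_1
  u_i = v_i − Σ_{j<i} ((v_i · u_j) / (u_j · u_j)) · u_j.

Step by step this gives:
  u_1 = (3, -3, -2, -3)
  u_2 = (-6/31, -25/31, -27/31, 37/31)

Orthogonality check:
  u_2 · u_1 = 0 (should be 0)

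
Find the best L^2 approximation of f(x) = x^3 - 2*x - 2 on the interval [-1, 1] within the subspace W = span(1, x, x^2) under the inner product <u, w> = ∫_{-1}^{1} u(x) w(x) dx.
g(x) = -7*x/5 - 2

The best approximation g ∈ W is the orthogonal projection of f onto W. Writing g = a_0 + a_1 x + a_2 x^2, the coefficients solve the normal equations G · a = b where
  G_{ij} = <φ_i, φ_j> and b_i = <f, φ_i>, with φ_0 = 1, φ_1 = x, φ_2 = x^2.
G =
  [2, 0, 2/3]
  [0, 2/3, 0]
  [2/3, 0, 2/5],
b = (-4, -14/15, -4/3).
Solving gives a_0 = -2, a_1 = -7/5, a_2 = 0, so
  g(x) = -7*x/5 - 2.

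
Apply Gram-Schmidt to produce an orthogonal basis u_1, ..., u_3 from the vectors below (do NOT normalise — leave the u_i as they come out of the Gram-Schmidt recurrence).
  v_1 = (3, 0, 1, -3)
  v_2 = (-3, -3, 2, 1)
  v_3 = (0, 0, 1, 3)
Orthogonal basis:
  u_1 = (3, 0, 1, -3)
  u_2 = (-27/19, -3, 48/19, -11/19)
  u_3 = (447/337, 45/337, 441/337, 594/337)

Apply the Gram-Schmidt recurrence
  u_1 = v_1
  u_i = v_i − Σ_{j<i} ((v_i · u_j) / (u_j · u_j)) · u_j.

Step by step this gives:
  u_1 = (3, 0, 1, -3)
  u_2 = (-27/19, -3, 48/19, -11/19)
  u_3 = (447/337, 45/337, 441/337, 594/337)

Orthogonality check:
  u_2 · u_1 = 0 (should be 0)
  u_3 · u_1 = 0 (should be 0)
  u_3 · u_2 = 0 (should be 0)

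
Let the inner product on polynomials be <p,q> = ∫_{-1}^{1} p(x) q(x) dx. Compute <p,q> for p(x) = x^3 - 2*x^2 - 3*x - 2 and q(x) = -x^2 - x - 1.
<p,q> = 136/15

Expand the product: p(x)·q(x) = -x^5 + x^4 + 4*x^3 + 7*x^2 + 5*x + 2.
∫_{-1}^{1} of each monomial x^k gives [2/(k+1) if k even, 0 if k odd]. Integrating term-by-term (or equivalently evaluating the antiderivative F(x) = -x^6/6 + x^5/5 + x^4 + 7*x^3/3 + 5*x^2/2 + 2*x at the endpoints):
  F(1) − F(−1) = 118/15 − (-6/5) = 136/15.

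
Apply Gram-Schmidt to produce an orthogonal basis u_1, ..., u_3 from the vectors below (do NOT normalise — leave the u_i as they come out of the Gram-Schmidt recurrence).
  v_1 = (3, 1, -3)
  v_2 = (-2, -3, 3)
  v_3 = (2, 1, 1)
Orthogonal basis:
  u_1 = (3, 1, -3)
  u_2 = (16/19, -39/19, 3/19)
  u_3 = (66/47, 33/47, 77/47)

Apply the Gram-Schmidt recurrence
  u_1 = v_1
  u_i = v_i − Σ_{j<i} ((v_i · u_j) / (u_j · u_j)) · u_j.

Step by step this gives:
  u_1 = (3, 1, -3)
  u_2 = (16/19, -39/19, 3/19)
  u_3 = (66/47, 33/47, 77/47)

Orthogonality check:
  u_2 · u_1 = 0 (should be 0)
  u_3 · u_1 = 0 (should be 0)
  u_3 · u_2 = 0 (should be 0)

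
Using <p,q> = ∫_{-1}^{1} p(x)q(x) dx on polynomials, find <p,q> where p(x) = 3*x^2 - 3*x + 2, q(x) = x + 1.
<p,q> = 4

Expand the product: p(x)·q(x) = 3*x^3 - x + 2.
∫_{-1}^{1} of each monomial x^k gives [2/(k+1) if k even, 0 if k odd]. Integrating term-by-term (or equivalently evaluating the antiderivative F(x) = 3*x^4/4 - x^2/2 + 2*x at the endpoints):
  F(1) − F(−1) = 9/4 − (-7/4) = 4.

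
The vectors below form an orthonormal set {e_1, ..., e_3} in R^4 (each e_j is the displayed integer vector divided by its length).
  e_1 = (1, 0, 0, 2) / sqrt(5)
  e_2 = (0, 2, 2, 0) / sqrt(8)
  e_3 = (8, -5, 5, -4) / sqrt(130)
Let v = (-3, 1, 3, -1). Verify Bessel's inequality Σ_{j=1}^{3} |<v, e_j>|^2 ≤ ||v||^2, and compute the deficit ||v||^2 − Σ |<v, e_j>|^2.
Σ |<v, e_j>|^2 = 179/13; ||v||^2 = 20; deficit = 81/13

Write each e_j = u_j / sqrt(<u_j, u_j>) where u_j is the displayed integer vector. Then <v, e_j> = <v, u_j> / sqrt(<u_j, u_j>), so |<v, e_j>|^2 = <v, u_j>^2 / <u_j, u_j>.
Coefficients: <v, e_1> = -5/sqrt(5), <v, e_2> = 8/sqrt(8), <v, e_3> = -10/sqrt(130).
Square and sum: Σ |<v, e_j>|^2 = 179/13.
Compute ||v||^2 = v·v = 20.
Deficit = 20 − 179/13 = 81/13 ≥ 0, confirming Bessel's inequality. (The deficit equals ||v − Σ <v,e_j> e_j||^2, the squared distance from v to span{e_j}.)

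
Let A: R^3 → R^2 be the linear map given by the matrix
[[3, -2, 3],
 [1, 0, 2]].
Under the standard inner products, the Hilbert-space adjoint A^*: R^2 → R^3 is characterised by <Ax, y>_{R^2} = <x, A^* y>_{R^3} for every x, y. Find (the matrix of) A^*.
A^* = A^T =
[[3, 1],
 [-2, 0],
 [3, 2]]

For real matrices with standard dot products, the defining identity <Ax, y> = <x, A^* y> gives (Ax)^T y = x^T (A^*) y, i.e. x^T A^T y = x^T (A^*) y. Since this holds for all x, y, we must have A^* = A^T. Therefore
A^* =
[[3, 1],
 [-2, 0],
 [3, 2]].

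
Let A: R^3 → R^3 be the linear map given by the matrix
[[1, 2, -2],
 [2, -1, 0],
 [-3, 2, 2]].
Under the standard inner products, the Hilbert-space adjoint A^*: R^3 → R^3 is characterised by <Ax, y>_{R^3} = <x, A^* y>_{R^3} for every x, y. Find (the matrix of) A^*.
A^* = A^T =
[[1, 2, -3],
 [2, -1, 2],
 [-2, 0, 2]]

For real matrices with standard dot products, the defining identity <Ax, y> = <x, A^* y> gives (Ax)^T y = x^T (A^*) y, i.e. x^T A^T y = x^T (A^*) y. Since this holds for all x, y, we must have A^* = A^T. Therefore
A^* =
[[1, 2, -3],
 [2, -1, 2],
 [-2, 0, 2]].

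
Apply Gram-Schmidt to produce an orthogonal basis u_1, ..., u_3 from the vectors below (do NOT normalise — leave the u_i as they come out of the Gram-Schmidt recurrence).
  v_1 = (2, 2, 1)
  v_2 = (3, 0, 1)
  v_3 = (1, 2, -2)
Orthogonal basis:
  u_1 = (2, 2, 1)
  u_2 = (13/9, -14/9, 2/9)
  u_3 = (32/41, 16/41, -96/41)

Apply the Gram-Schmidt recurrence
  u_1 = v_1
  u_i = v_i − Σ_{j<i} ((v_i · u_j) / (u_j · u_j)) · u_j.

Step by step this gives:
  u_1 = (2, 2, 1)
  u_2 = (13/9, -14/9, 2/9)
  u_3 = (32/41, 16/41, -96/41)

Orthogonality check:
  u_2 · u_1 = 0 (should be 0)
  u_3 · u_1 = 0 (should be 0)
  u_3 · u_2 = 0 (should be 0)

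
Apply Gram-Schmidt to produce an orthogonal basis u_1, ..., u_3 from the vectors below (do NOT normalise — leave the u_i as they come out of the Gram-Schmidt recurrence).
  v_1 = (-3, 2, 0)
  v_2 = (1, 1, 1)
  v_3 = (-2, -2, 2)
Orthogonal basis:
  u_1 = (-3, 2, 0)
  u_2 = (10/13, 15/13, 1)
  u_3 = (-20/19, -30/19, 50/19)

Apply the Gram-Schmidt recurrence
  u_1 = v_1
  u_i = v_i − Σ_{j<i} ((v_i · u_j) / (u_j · u_j)) · u_j.

Step by step this gives:
  u_1 = (-3, 2, 0)
  u_2 = (10/13, 15/13, 1)
  u_3 = (-20/19, -30/19, 50/19)

Orthogonality check:
  u_2 · u_1 = 0 (should be 0)
  u_3 · u_1 = 0 (should be 0)
  u_3 · u_2 = 0 (should be 0)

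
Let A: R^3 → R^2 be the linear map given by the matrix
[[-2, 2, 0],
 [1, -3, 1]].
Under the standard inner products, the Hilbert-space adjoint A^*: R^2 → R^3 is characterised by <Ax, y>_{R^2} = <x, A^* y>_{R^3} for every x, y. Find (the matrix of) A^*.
A^* = A^T =
[[-2, 1],
 [2, -3],
 [0, 1]]

For real matrices with standard dot products, the defining identity <Ax, y> = <x, A^* y> gives (Ax)^T y = x^T (A^*) y, i.e. x^T A^T y = x^T (A^*) y. Since this holds for all x, y, we must have A^* = A^T. Therefore
A^* =
[[-2, 1],
 [2, -3],
 [0, 1]].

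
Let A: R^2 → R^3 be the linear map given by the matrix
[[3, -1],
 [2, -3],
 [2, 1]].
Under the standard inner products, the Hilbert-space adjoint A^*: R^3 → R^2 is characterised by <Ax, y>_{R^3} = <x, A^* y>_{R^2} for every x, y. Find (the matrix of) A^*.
A^* = A^T =
[[3, 2, 2],
 [-1, -3, 1]]

For real matrices with standard dot products, the defining identity <Ax, y> = <x, A^* y> gives (Ax)^T y = x^T (A^*) y, i.e. x^T A^T y = x^T (A^*) y. Since this holds for all x, y, we must have A^* = A^T. Therefore
A^* =
[[3, 2, 2],
 [-1, -3, 1]].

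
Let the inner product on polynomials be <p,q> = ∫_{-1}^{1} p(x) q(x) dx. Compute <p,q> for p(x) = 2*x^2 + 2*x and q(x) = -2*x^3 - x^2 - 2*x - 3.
<p,q> = -136/15

Expand the product: p(x)·q(x) = -4*x^5 - 6*x^4 - 6*x^3 - 10*x^2 - 6*x.
∫_{-1}^{1} of each monomial x^k gives [2/(k+1) if k even, 0 if k odd]. Integrating term-by-term (or equivalently evaluating the antiderivative F(x) = -2*x^6/3 - 6*x^5/5 - 3*x^4/2 - 10*x^3/3 - 3*x^2 at the endpoints):
  F(1) − F(−1) = -97/10 − (-19/30) = -136/15.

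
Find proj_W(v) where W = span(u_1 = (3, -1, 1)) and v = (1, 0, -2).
proj_W(v) = (3/11, -1/11, 1/11)

Set up U = [u_1 | ... | u_1] ∈ R^(3×1). The projector onto W = col(U) is P = U (U^T U)^(-1) U^T.
Compute U^T U =
  [11],
and U^T v = (1).
Solve U^T U · c = U^T v for the coefficients: c = (1/11). The projection is proj_W(v) = U c.
Check: (v - proj_W(v)) · u_1 = 0  (should be 0).
Result: proj_W(v) = (3/11, -1/11, 1/11).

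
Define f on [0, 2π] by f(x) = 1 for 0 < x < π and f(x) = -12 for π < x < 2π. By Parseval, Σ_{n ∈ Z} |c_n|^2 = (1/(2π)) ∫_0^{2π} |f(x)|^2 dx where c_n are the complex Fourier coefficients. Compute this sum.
Σ |c_n|^2 = 145/2

Parseval equates the L^2 energy of f (normalised by 1/(2π)) with the ℓ^2 sum of its Fourier coefficients: (1/(2π)) ∫_0^{2π} |f|^2 = Σ |c_n|^2.
Compute the left side: (1/(2π)) [∫_0^π 1^2 dx + ∫_π^{2π} (-12)^2 dx] = (1/(2π)) · (1π + 144π) = (1 + 144)/2 = 145/2.
So Σ_{n ∈ Z} |c_n|^2 = 145/2.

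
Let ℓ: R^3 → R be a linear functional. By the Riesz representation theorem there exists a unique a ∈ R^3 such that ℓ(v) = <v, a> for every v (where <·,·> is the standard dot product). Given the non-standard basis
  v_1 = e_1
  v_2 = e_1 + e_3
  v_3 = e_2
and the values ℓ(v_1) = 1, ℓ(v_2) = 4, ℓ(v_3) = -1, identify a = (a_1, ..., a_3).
a = (1, -1, 3)

Write a = (a_1, ..., a_3) in the standard basis. For each basis vector v_i, ℓ(v_i) = <v_i, a> is a linear equation in the a_j's. Collect the n equations into a matrix system V a = ℓ, where row i of V is v_i (expressed in the standard basis). Since V is invertible (lower-triangular with 1s on the diagonal, up to permutation), solve by back-substitution:
  V =
[[1, 0, 0],
 [1, 0, 1],
 [0, 1, 0]]
  V a = (1, 4, -1)
Solving gives a = (1, -1, 3).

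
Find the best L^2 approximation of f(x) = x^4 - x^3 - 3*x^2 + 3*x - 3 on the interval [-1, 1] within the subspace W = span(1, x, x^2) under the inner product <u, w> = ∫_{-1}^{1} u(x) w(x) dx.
g(x) = -15*x^2/7 + 12*x/5 - 108/35

The best approximation g ∈ W is the orthogonal projection of f onto W. Writing g = a_0 + a_1 x + a_2 x^2, the coefficients solve the normal equations G · a = b where
  G_{ij} = <φ_i, φ_j> and b_i = <f, φ_i>, with φ_0 = 1, φ_1 = x, φ_2 = x^2.
G =
  [2, 0, 2/3]
  [0, 2/3, 0]
  [2/3, 0, 2/5],
b = (-38/5, 8/5, -102/35).
Solving gives a_0 = -108/35, a_1 = 12/5, a_2 = -15/7, so
  g(x) = -15*x^2/7 + 12*x/5 - 108/35.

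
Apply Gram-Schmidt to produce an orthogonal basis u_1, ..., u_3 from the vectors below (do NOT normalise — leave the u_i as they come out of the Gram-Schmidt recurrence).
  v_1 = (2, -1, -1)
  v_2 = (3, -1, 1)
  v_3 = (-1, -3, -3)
Orthogonal basis:
  u_1 = (2, -1, -1)
  u_2 = (1, 0, 2)
  u_3 = (-14/15, -7/3, 7/15)

Apply the Gram-Schmidt recurrence
  u_1 = v_1
  u_i = v_i − Σ_{j<i} ((v_i · u_j) / (u_j · u_j)) · u_j.

Step by step this gives:
  u_1 = (2, -1, -1)
  u_2 = (1, 0, 2)
  u_3 = (-14/15, -7/3, 7/15)

Orthogonality check:
  u_2 · u_1 = 0 (should be 0)
  u_3 · u_1 = 0 (should be 0)
  u_3 · u_2 = 0 (should be 0)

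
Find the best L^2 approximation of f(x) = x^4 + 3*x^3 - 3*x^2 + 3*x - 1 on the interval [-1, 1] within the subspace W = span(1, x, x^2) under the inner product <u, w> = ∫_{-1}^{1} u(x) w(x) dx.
g(x) = -15*x^2/7 + 24*x/5 - 38/35

The best approximation g ∈ W is the orthogonal projection of f onto W. Writing g = a_0 + a_1 x + a_2 x^2, the coefficients solve the normal equations G · a = b where
  G_{ij} = <φ_i, φ_j> and b_i = <f, φ_i>, with φ_0 = 1, φ_1 = x, φ_2 = x^2.
G =
  [2, 0, 2/3]
  [0, 2/3, 0]
  [2/3, 0, 2/5],
b = (-18/5, 16/5, -166/105).
Solving gives a_0 = -38/35, a_1 = 24/5, a_2 = -15/7, so
  g(x) = -15*x^2/7 + 24*x/5 - 38/35.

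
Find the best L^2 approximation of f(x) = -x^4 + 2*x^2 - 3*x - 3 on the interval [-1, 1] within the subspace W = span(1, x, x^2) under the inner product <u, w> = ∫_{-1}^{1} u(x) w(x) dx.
g(x) = 8*x^2/7 - 3*x - 102/35

The best approximation g ∈ W is the orthogonal projection of f onto W. Writing g = a_0 + a_1 x + a_2 x^2, the coefficients solve the normal equations G · a = b where
  G_{ij} = <φ_i, φ_j> and b_i = <f, φ_i>, with φ_0 = 1, φ_1 = x, φ_2 = x^2.
G =
  [2, 0, 2/3]
  [0, 2/3, 0]
  [2/3, 0, 2/5],
b = (-76/15, -2, -52/35).
Solving gives a_0 = -102/35, a_1 = -3, a_2 = 8/7, so
  g(x) = 8*x^2/7 - 3*x - 102/35.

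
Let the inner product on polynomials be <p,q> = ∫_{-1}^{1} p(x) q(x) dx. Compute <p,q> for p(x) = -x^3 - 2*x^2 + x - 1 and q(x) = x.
<p,q> = 4/15

Expand the product: p(x)·q(x) = -x^4 - 2*x^3 + x^2 - x.
∫_{-1}^{1} of each monomial x^k gives [2/(k+1) if k even, 0 if k odd]. Integrating term-by-term (or equivalently evaluating the antiderivative F(x) = -x^5/5 - x^4/2 + x^3/3 - x^2/2 at the endpoints):
  F(1) − F(−1) = -13/15 − (-17/15) = 4/15.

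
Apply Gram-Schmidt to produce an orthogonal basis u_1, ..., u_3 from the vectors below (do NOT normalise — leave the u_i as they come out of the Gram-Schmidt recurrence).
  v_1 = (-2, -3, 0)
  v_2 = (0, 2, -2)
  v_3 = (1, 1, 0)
Orthogonal basis:
  u_1 = (-2, -3, 0)
  u_2 = (-12/13, 8/13, -2)
  u_3 = (3/17, -2/17, -2/17)

Apply the Gram-Schmidt recurrence
  u_1 = v_1
  u_i = v_i − Σ_{j<i} ((v_i · u_j) / (u_j · u_j)) · u_j.

Step by step this gives:
  u_1 = (-2, -3, 0)
  u_2 = (-12/13, 8/13, -2)
  u_3 = (3/17, -2/17, -2/17)

Orthogonality check:
  u_2 · u_1 = 0 (should be 0)
  u_3 · u_1 = 0 (should be 0)
  u_3 · u_2 = 0 (should be 0)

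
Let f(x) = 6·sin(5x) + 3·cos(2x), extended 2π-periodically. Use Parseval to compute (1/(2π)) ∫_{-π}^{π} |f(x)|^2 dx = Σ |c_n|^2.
Σ |c_n|^2 = 45/2

Expand |f|^2 and use orthogonality of {sin(nx), cos(mx)} on [-π, π]:
  ∫_{-π}^{π} sin(nx)^2 dx = π, ∫ cos(mx)^2 dx = π, and cross terms integrate to 0.
So ∫_{-π}^{π} f(x)^2 dx = 6^2 · π + 3^2 · π = (36 + 9)π.
Divide by 2π: (36 + 9)/2 = 45/2.
By Parseval, this equals Σ |c_n|^2.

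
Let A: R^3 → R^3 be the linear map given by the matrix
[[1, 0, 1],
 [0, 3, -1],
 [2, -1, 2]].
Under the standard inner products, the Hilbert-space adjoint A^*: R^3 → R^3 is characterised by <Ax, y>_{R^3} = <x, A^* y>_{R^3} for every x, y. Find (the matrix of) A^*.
A^* = A^T =
[[1, 0, 2],
 [0, 3, -1],
 [1, -1, 2]]

For real matrices with standard dot products, the defining identity <Ax, y> = <x, A^* y> gives (Ax)^T y = x^T (A^*) y, i.e. x^T A^T y = x^T (A^*) y. Since this holds for all x, y, we must have A^* = A^T. Therefore
A^* =
[[1, 0, 2],
 [0, 3, -1],
 [1, -1, 2]].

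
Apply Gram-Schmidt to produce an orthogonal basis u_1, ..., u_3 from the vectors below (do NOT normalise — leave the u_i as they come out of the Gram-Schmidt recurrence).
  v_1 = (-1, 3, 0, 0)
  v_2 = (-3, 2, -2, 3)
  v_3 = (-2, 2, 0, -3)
Orthogonal basis:
  u_1 = (-1, 3, 0, 0)
  u_2 = (-21/10, -7/10, -2, 3)
  u_3 = (-345/179, -115/179, -124/179, -351/179)

Apply the Gram-Schmidt recurrence
  u_1 = v_1
  u_i = v_i − Σ_{j<i} ((v_i · u_j) / (u_j · u_j)) · u_j.

Step by step this gives:
  u_1 = (-1, 3, 0, 0)
  u_2 = (-21/10, -7/10, -2, 3)
  u_3 = (-345/179, -115/179, -124/179, -351/179)

Orthogonality check:
  u_2 · u_1 = 0 (should be 0)
  u_3 · u_1 = 0 (should be 0)
  u_3 · u_2 = 0 (should be 0)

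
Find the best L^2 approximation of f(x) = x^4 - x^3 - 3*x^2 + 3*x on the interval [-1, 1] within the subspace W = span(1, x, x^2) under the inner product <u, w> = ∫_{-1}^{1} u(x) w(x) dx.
g(x) = -15*x^2/7 + 12*x/5 - 3/35

The best approximation g ∈ W is the orthogonal projection of f onto W. Writing g = a_0 + a_1 x + a_2 x^2, the coefficients solve the normal equations G · a = b where
  G_{ij} = <φ_i, φ_j> and b_i = <f, φ_i>, with φ_0 = 1, φ_1 = x, φ_2 = x^2.
G =
  [2, 0, 2/3]
  [0, 2/3, 0]
  [2/3, 0, 2/5],
b = (-8/5, 8/5, -32/35).
Solving gives a_0 = -3/35, a_1 = 12/5, a_2 = -15/7, so
  g(x) = -15*x^2/7 + 12*x/5 - 3/35.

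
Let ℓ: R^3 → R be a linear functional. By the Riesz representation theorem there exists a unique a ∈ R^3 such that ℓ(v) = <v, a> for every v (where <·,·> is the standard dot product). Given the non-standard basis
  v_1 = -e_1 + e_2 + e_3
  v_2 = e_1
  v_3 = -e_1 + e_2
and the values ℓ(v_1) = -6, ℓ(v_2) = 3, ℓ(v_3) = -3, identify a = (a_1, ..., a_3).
a = (3, 0, -3)

Write a = (a_1, ..., a_3) in the standard basis. For each basis vector v_i, ℓ(v_i) = <v_i, a> is a linear equation in the a_j's. Collect the n equations into a matrix system V a = ℓ, where row i of V is v_i (expressed in the standard basis). Since V is invertible (lower-triangular with 1s on the diagonal, up to permutation), solve by back-substitution:
  V =
[[-1, 1, 1],
 [1, 0, 0],
 [-1, 1, 0]]
  V a = (-6, 3, -3)
Solving gives a = (3, 0, -3).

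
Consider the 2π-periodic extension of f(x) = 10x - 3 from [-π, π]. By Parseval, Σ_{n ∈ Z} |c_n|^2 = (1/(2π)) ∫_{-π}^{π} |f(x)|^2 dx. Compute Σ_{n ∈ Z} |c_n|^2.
Σ |c_n|^2 = 100π^2/3 + 9

Expand and integrate term by term over [-π, π]:
  ∫ (10x)^2 dx = 100·(2π^3/3); ∫ 2·10·(-3)·x dx = 0 (odd integrand); ∫ (-3)^2 dx = 9·2π.
So (1/(2π)) ∫_{-π}^{π} (10x - 3)^2 dx = 100π^2/3 + 9 = 100π^2/3 + 9.
Parseval ⇒ Σ |c_n|^2 = 100π^2/3 + 9.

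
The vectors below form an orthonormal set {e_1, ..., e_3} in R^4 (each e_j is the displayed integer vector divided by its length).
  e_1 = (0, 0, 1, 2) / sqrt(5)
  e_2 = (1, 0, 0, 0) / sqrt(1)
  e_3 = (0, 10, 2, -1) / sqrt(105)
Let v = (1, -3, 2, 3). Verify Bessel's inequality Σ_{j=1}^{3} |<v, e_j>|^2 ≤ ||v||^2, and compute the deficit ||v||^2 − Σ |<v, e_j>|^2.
Σ |<v, e_j>|^2 = 458/21; ||v||^2 = 23; deficit = 25/21

Write each e_j = u_j / sqrt(<u_j, u_j>) where u_j is the displayed integer vector. Then <v, e_j> = <v, u_j> / sqrt(<u_j, u_j>), so |<v, e_j>|^2 = <v, u_j>^2 / <u_j, u_j>.
Coefficients: <v, e_1> = 8/sqrt(5), <v, e_2> = 1/sqrt(1), <v, e_3> = -29/sqrt(105).
Square and sum: Σ |<v, e_j>|^2 = 458/21.
Compute ||v||^2 = v·v = 23.
Deficit = 23 − 458/21 = 25/21 ≥ 0, confirming Bessel's inequality. (The deficit equals ||v − Σ <v,e_j> e_j||^2, the squared distance from v to span{e_j}.)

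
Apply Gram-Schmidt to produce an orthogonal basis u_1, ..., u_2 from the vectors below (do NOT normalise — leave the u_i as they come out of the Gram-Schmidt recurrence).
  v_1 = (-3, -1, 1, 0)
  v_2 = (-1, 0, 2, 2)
Orthogonal basis:
  u_1 = (-3, -1, 1, 0)
  u_2 = (4/11, 5/11, 17/11, 2)

Apply the Gram-Schmidt recurrence
  u_1 = v_1
  u_i = v_i − Σ_{j<i} ((v_i · u_j) / (u_j · u_j)) · u_j.

Step by step this gives:
  u_1 = (-3, -1, 1, 0)
  u_2 = (4/11, 5/11, 17/11, 2)

Orthogonality check:
  u_2 · u_1 = 0 (should be 0)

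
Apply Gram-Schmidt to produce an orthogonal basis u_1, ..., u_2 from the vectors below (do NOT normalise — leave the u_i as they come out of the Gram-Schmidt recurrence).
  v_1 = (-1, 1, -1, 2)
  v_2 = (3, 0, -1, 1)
Orthogonal basis:
  u_1 = (-1, 1, -1, 2)
  u_2 = (3, 0, -1, 1)

Apply the Gram-Schmidt recurrence
  u_1 = v_1
  u_i = v_i − Σ_{j<i} ((v_i · u_j) / (u_j · u_j)) · u_j.

Step by step this gives:
  u_1 = (-1, 1, -1, 2)
  u_2 = (3, 0, -1, 1)

Orthogonality check:
  u_2 · u_1 = 0 (should be 0)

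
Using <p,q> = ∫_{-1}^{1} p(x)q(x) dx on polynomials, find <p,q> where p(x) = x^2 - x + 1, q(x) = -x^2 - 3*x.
<p,q> = 14/15

Expand the product: p(x)·q(x) = -x^4 - 2*x^3 + 2*x^2 - 3*x.
∫_{-1}^{1} of each monomial x^k gives [2/(k+1) if k even, 0 if k odd]. Integrating term-by-term (or equivalently evaluating the antiderivative F(x) = -x^5/5 - x^4/2 + 2*x^3/3 - 3*x^2/2 at the endpoints):
  F(1) − F(−1) = -23/15 − (-37/15) = 14/15.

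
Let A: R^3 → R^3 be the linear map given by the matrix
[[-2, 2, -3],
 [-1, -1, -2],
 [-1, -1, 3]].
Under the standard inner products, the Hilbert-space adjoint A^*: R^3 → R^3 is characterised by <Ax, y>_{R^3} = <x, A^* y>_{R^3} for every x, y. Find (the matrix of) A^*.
A^* = A^T =
[[-2, -1, -1],
 [2, -1, -1],
 [-3, -2, 3]]

For real matrices with standard dot products, the defining identity <Ax, y> = <x, A^* y> gives (Ax)^T y = x^T (A^*) y, i.e. x^T A^T y = x^T (A^*) y. Since this holds for all x, y, we must have A^* = A^T. Therefore
A^* =
[[-2, -1, -1],
 [2, -1, -1],
 [-3, -2, 3]].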